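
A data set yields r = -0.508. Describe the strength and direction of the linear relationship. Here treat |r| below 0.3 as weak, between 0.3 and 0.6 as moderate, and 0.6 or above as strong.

moderate negative

r = -0.508 < 0 so the relationship is negative.
|r| = 0.508, which falls in the moderate range.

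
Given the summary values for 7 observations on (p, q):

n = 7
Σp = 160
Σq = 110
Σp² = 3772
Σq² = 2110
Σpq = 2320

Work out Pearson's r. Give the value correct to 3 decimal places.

r = (nΣpq − ΣpΣq) / √[(nΣp² − (Σp)²)(nΣq² − (Σq)²)]
Numerator: 7×2320 − 160×110 = -1360
Denominator: √[(26404 − 25600)(14770 − 12100)] = √[804 × 2670] = 1465.1553
r = -1360 / 1465.1553 ≈ -0.928

-0.928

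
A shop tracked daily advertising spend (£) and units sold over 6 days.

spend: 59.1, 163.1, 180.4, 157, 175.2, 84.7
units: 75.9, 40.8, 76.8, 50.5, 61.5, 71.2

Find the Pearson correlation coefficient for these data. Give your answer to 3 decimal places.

n = 6, Σx = 819.5, Σy = 376.7, Σx² = 125156.71, Σy² = 24725.63, Σxy = 49728.83
nΣxy − ΣxΣy = 298372.98 − 308705.65 = -10332.67
nΣx² − (Σx)² = 750940.26 − 671580.25 = 79360.01; nΣy² − (Σy)² = 148353.78 − 141902.89 = 6450.89
r = -10332.67 / √(79360.01 × 6450.89) = -10332.67 / 22626.1507 ≈ -0.457

-0.457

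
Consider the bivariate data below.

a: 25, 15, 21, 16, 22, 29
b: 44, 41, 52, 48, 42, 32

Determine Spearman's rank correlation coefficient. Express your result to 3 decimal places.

Rank a: 5, 1, 3, 2, 4, 6
Rank b: 4, 2, 6, 5, 3, 1
d = rank(a) − rank(b): 1, -1, -3, -3, 1, 5; Σd² = 46
ρ = 1 − 6Σd² / [n(n²−1)] = 1 − 6×46 / (6×35) = 1 − 276/210 ≈ -0.314

-0.314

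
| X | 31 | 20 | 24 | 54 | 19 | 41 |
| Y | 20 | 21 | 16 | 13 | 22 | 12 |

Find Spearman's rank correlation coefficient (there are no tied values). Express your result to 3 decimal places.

Rank X: 4, 2, 3, 6, 1, 5
Rank Y: 4, 5, 3, 2, 6, 1
d = rank(X) − rank(Y): 0, -3, 0, 4, -5, 4; Σd² = 66
ρ = 1 − 6Σd² / [n(n²−1)] = 1 − 6×66 / (6×35) = 1 − 396/210 ≈ -0.886

-0.886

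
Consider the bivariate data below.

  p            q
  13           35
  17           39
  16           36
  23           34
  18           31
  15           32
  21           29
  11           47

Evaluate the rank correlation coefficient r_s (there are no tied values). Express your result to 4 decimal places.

-0.5952

Rank p: 2, 5, 4, 8, 6, 3, 7, 1
Rank q: 5, 7, 6, 4, 2, 3, 1, 8
d = rank(p) − rank(q): -3, -2, -2, 4, 4, 0, 6, -7; Σd² = 134
ρ = 1 − 6Σd² / [n(n²−1)] = 1 − 6×134 / (8×63) = 1 − 804/504 ≈ -0.5952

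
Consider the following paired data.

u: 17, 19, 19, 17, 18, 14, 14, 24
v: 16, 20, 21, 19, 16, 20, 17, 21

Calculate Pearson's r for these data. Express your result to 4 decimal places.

0.4530

n = 8, Σu = 142, Σv = 150, Σu² = 2592, Σv² = 2844, Σuv = 2684
nΣuv − ΣuΣv = 21472 − 21300 = 172
nΣu² − (Σu)² = 20736 − 20164 = 572; nΣv² − (Σv)² = 22752 − 22500 = 252
r = 172 / √(572 × 252) = 172 / 379.6630 ≈ 0.4530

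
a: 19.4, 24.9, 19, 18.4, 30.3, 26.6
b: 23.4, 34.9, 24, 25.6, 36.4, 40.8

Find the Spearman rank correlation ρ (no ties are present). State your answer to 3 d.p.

0.714

Rank a: 3, 4, 2, 1, 6, 5
Rank b: 1, 4, 2, 3, 5, 6
d = rank(a) − rank(b): 2, 0, 0, -2, 1, -1; Σd² = 10
ρ = 1 − 6Σd² / [n(n²−1)] = 1 − 6×10 / (6×35) = 1 − 60/210 ≈ 0.714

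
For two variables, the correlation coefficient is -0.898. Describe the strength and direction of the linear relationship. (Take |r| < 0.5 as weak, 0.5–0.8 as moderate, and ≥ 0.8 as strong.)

strong negative

r = -0.898 < 0 so the relationship is negative.
|r| = 0.898, which falls in the strong range.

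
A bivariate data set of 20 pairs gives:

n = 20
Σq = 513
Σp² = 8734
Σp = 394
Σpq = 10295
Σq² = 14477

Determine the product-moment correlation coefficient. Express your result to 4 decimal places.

r = (nΣpq − ΣpΣq) / √[(nΣp² − (Σp)²)(nΣq² − (Σq)²)]
Numerator: 20×10295 − 394×513 = 3778
Denominator: √[(174680 − 155236)(289540 − 263169)] = √[19444 × 26371] = 22644.1543
r = 3778 / 22644.1543 ≈ 0.1668

0.1668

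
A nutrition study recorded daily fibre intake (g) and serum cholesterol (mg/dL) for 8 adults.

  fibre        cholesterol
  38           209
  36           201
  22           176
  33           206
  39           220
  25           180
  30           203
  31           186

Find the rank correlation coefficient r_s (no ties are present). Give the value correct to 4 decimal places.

Rank fibre: 7, 6, 1, 5, 8, 2, 3, 4
Rank cholesterol: 7, 4, 1, 6, 8, 2, 5, 3
d = rank(fibre) − rank(cholesterol): 0, 2, 0, -1, 0, 0, -2, 1; Σd² = 10
ρ = 1 − 6Σd² / [n(n²−1)] = 1 − 6×10 / (8×63) = 1 − 60/504 ≈ 0.8810

0.8810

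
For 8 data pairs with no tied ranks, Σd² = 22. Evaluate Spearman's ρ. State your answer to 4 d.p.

ρ = 1 − 6Σd² / [n(n²−1)] = 1 − 6×22 / (8×63)
  = 1 − 132/504 = 1 − 0.26190 ≈ 0.7381

0.7381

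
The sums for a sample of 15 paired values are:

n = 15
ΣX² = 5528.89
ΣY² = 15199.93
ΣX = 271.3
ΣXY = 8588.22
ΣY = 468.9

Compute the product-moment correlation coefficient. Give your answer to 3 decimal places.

0.185

r = (nΣXY − ΣXΣY) / √[(nΣX² − (ΣX)²)(nΣY² − (ΣY)²)]
Numerator: 15×8588.22 − 271.3×468.9 = 1610.73
Denominator: √[(82933.35 − 73603.69)(227998.95 − 219867.21)] = √[9329.66 × 8131.74] = 8710.1303
r = 1610.73 / 8710.1303 ≈ 0.185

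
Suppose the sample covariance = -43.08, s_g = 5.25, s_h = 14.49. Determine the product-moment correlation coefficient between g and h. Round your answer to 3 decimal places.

r = Cov(g,h) / (s_g · s_h) = -43.08 / (5.25 × 14.49)
  = -43.08 / 76.0725 ≈ -0.566

-0.566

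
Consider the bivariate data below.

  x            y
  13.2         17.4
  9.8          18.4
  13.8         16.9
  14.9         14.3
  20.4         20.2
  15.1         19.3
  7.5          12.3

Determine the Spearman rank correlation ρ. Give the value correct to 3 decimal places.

Rank x: 3, 2, 4, 5, 7, 6, 1
Rank y: 4, 5, 3, 2, 7, 6, 1
d = rank(x) − rank(y): -1, -3, 1, 3, 0, 0, 0; Σd² = 20
ρ = 1 − 6Σd² / [n(n²−1)] = 1 − 6×20 / (7×48) = 1 − 120/336 ≈ 0.643

0.643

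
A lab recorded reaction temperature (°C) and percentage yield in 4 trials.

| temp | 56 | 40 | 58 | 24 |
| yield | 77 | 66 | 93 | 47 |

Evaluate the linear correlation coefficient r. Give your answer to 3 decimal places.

0.957

n = 4, Σx = 178, Σy = 283, Σx² = 8676, Σy² = 21143, Σxy = 13474
nΣxy − ΣxΣy = 53896 − 50374 = 3522
nΣx² − (Σx)² = 34704 − 31684 = 3020; nΣy² − (Σy)² = 84572 − 80089 = 4483
r = 3522 / √(3020 × 4483) = 3522 / 3679.4918 ≈ 0.957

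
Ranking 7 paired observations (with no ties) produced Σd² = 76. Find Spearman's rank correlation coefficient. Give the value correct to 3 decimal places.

ρ = 1 − 6Σd² / [n(n²−1)] = 1 − 6×76 / (7×48)
  = 1 − 456/336 = 1 − 1.3571 ≈ -0.357

-0.357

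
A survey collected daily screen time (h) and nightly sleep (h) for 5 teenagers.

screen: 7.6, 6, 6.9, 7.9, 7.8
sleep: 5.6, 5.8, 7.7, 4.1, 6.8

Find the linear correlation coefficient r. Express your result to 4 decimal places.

-0.2969

n = 5, Σx = 36.2, Σy = 30, Σx² = 264.62, Σy² = 187.34, Σxy = 215.92
nΣxy − ΣxΣy = 1079.6 − 1086 = -6.4
nΣx² − (Σx)² = 1323.1 − 1310.44 = 12.66; nΣy² − (Σy)² = 936.7 − 900 = 36.7
r = -6.4 / √(12.66 × 36.7) = -6.4 / 21.5551 ≈ -0.2969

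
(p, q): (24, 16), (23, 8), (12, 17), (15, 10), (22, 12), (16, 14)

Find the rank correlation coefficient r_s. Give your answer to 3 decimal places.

Rank p: 6, 5, 1, 2, 4, 3
Rank q: 5, 1, 6, 2, 3, 4
d = rank(p) − rank(q): 1, 4, -5, 0, 1, -1; Σd² = 44
ρ = 1 − 6Σd² / [n(n²−1)] = 1 − 6×44 / (6×35) = 1 − 264/210 ≈ -0.257

-0.257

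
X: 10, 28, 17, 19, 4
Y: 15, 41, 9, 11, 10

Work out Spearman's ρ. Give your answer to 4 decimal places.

0.5000

Rank X: 2, 5, 3, 4, 1
Rank Y: 4, 5, 1, 3, 2
d = rank(X) − rank(Y): -2, 0, 2, 1, -1; Σd² = 10
ρ = 1 − 6Σd² / [n(n²−1)] = 1 − 6×10 / (5×24) = 1 − 60/120 ≈ 0.5000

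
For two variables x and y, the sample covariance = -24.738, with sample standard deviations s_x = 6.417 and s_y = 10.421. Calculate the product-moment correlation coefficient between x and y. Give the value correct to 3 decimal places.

r = Cov(x,y) / (s_x · s_y) = -24.738 / (6.417 × 10.421)
  = -24.738 / 66.8716 ≈ -0.370

-0.370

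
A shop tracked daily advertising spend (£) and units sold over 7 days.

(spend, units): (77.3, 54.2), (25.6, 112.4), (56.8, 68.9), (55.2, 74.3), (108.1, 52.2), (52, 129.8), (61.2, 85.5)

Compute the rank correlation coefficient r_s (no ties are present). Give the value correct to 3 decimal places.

-0.857

Rank spend: 6, 1, 4, 3, 7, 2, 5
Rank units: 2, 6, 3, 4, 1, 7, 5
d = rank(spend) − rank(units): 4, -5, 1, -1, 6, -5, 0; Σd² = 104
ρ = 1 − 6Σd² / [n(n²−1)] = 1 − 6×104 / (7×48) = 1 − 624/336 ≈ -0.857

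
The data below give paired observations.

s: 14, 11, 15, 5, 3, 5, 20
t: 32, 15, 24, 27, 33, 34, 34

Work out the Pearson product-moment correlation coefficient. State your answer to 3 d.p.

n = 7, Σs = 73, Σt = 199, Σs² = 1001, Σt² = 5955, Σst = 2057
nΣst − ΣsΣt = 14399 − 14527 = -128
nΣs² − (Σs)² = 7007 − 5329 = 1678; nΣt² − (Σt)² = 41685 − 39601 = 2084
r = -128 / √(1678 × 2084) = -128 / 1870.0139 ≈ -0.068

-0.068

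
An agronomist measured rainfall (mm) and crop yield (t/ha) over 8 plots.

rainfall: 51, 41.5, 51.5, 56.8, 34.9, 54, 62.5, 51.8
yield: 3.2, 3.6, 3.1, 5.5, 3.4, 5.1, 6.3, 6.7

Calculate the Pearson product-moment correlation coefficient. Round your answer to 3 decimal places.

n = 8, Σx = 404, Σy = 36.9, Σx² = 20925.24, Σy² = 185.21, Σxy = 1919.52
nΣxy − ΣxΣy = 15356.16 − 14907.6 = 448.56
nΣx² − (Σx)² = 167401.92 − 163216 = 4185.92; nΣy² − (Σy)² = 1481.68 − 1361.61 = 120.07
r = 448.56 / √(4185.92 × 120.07) = 448.56 / 708.9453 ≈ 0.633

0.633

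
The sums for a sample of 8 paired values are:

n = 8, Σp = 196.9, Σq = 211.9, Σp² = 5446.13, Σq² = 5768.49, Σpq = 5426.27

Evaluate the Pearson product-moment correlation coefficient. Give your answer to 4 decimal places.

r = (nΣpq − ΣpΣq) / √[(nΣp² − (Σp)²)(nΣq² − (Σq)²)]
Numerator: 8×5426.27 − 196.9×211.9 = 1687.05
Denominator: √[(43569.04 − 38769.61)(46147.92 − 44901.61)] = √[4799.43 × 1246.31] = 2445.7264
r = 1687.05 / 2445.7264 ≈ 0.6898

0.6898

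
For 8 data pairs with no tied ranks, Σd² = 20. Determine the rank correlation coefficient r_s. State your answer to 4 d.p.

0.7619

ρ = 1 − 6Σd² / [n(n²−1)] = 1 − 6×20 / (8×63)
  = 1 − 120/504 = 1 − 0.23810 ≈ 0.7619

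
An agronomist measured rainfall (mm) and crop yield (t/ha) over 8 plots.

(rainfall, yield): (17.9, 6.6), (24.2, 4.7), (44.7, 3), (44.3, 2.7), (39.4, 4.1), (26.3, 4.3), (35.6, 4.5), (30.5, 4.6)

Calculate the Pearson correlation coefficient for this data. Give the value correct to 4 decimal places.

n = 8, Σx = 262.9, Σy = 34.5, Σx² = 9308.29, Σy² = 158.65, Σxy = 1060.72
nΣxy − ΣxΣy = 8485.76 − 9070.05 = -584.29
nΣx² − (Σx)² = 74466.32 − 69116.41 = 5349.91; nΣy² − (Σy)² = 1269.2 − 1190.25 = 78.95
r = -584.29 / √(5349.91 × 78.95) = -584.29 / 649.9041 ≈ -0.8990

-0.8990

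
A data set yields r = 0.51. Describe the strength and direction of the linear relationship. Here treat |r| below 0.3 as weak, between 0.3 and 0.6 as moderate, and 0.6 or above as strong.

r = 0.51 > 0 so the relationship is positive.
|r| = 0.51, which falls in the moderate range.

moderate positive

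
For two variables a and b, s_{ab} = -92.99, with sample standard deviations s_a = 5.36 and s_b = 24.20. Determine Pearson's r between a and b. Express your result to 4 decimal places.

r = Cov(a,b) / (s_a · s_b) = -92.99 / (5.36 × 24.20)
  = -92.99 / 129.7120 ≈ -0.7169

-0.7169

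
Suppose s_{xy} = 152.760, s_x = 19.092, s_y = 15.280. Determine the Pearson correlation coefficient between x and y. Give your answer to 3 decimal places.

0.524

r = Cov(x,y) / (s_x · s_y) = 152.760 / (19.092 × 15.280)
  = 152.760 / 291.7258 ≈ 0.524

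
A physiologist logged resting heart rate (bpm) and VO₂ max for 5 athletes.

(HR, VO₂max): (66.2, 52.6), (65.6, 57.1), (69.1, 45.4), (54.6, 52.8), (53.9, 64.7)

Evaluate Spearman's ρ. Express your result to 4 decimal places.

-0.9000

Rank HR: 4, 3, 5, 2, 1
Rank VO₂max: 2, 4, 1, 3, 5
d = rank(HR) − rank(VO₂max): 2, -1, 4, -1, -4; Σd² = 38
ρ = 1 − 6Σd² / [n(n²−1)] = 1 − 6×38 / (5×24) = 1 − 228/120 ≈ -0.9000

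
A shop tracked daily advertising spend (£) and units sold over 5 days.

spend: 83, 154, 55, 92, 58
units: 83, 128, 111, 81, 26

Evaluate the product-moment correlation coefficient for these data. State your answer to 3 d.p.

n = 5, Σx = 442, Σy = 429, Σx² = 45458, Σy² = 42831, Σxy = 41666
nΣxy − ΣxΣy = 208330 − 189618 = 18712
nΣx² − (Σx)² = 227290 − 195364 = 31926; nΣy² − (Σy)² = 214155 − 184041 = 30114
r = 18712 / √(31926 × 30114) = 18712 / 31006.7664 ≈ 0.603

0.603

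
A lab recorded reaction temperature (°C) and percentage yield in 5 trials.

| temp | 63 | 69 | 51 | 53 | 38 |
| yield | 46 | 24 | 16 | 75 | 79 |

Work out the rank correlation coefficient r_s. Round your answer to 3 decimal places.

Rank temp: 4, 5, 2, 3, 1
Rank yield: 3, 2, 1, 4, 5
d = rank(temp) − rank(yield): 1, 3, 1, -1, -4; Σd² = 28
ρ = 1 − 6Σd² / [n(n²−1)] = 1 − 6×28 / (5×24) = 1 − 168/120 ≈ -0.400

-0.400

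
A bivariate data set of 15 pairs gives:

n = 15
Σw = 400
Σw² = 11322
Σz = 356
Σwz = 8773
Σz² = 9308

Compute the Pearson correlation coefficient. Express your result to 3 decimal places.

-0.960

r = (nΣwz − ΣwΣz) / √[(nΣw² − (Σw)²)(nΣz² − (Σz)²)]
Numerator: 15×8773 − 400×356 = -10805
Denominator: √[(169830 − 160000)(139620 − 126736)] = √[9830 × 12884] = 11253.8758
r = -10805 / 11253.8758 ≈ -0.960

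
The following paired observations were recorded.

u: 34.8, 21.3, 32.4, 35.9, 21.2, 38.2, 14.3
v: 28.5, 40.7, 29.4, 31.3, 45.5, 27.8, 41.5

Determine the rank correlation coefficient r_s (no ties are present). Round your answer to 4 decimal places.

-0.8571

Rank u: 5, 3, 4, 6, 2, 7, 1
Rank v: 2, 5, 3, 4, 7, 1, 6
d = rank(u) − rank(v): 3, -2, 1, 2, -5, 6, -5; Σd² = 104
ρ = 1 − 6Σd² / [n(n²−1)] = 1 − 6×104 / (7×48) = 1 − 624/336 ≈ -0.8571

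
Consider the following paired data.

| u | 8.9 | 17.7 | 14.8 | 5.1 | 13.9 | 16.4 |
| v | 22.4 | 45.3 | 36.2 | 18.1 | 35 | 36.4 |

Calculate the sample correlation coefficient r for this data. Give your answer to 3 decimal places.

n = 6, Σu = 76.8, Σv = 193.4, Σu² = 1099.72, Σv² = 6741.86, Σuv = 2712.7
nΣuv − ΣuΣv = 16276.2 − 14853.12 = 1423.08
nΣu² − (Σu)² = 6598.32 − 5898.24 = 700.08; nΣv² − (Σv)² = 40451.16 − 37403.56 = 3047.6
r = 1423.08 / √(700.08 × 3047.6) = 1423.08 / 1460.6724 ≈ 0.974

0.974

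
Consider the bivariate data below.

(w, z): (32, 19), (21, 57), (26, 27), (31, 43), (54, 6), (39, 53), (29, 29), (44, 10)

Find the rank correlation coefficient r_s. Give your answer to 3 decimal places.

-0.667

Rank w: 5, 1, 2, 4, 8, 6, 3, 7
Rank z: 3, 8, 4, 6, 1, 7, 5, 2
d = rank(w) − rank(z): 2, -7, -2, -2, 7, -1, -2, 5; Σd² = 140
ρ = 1 − 6Σd² / [n(n²−1)] = 1 − 6×140 / (8×63) = 1 − 840/504 ≈ -0.667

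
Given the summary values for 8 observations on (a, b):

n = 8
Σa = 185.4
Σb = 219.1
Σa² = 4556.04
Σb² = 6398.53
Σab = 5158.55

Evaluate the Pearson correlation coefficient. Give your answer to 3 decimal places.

r = (nΣab − ΣaΣb) / √[(nΣa² − (Σa)²)(nΣb² − (Σb)²)]
Numerator: 8×5158.55 − 185.4×219.1 = 647.26
Denominator: √[(36448.32 − 34373.16)(51188.24 − 48004.81)] = √[2075.16 × 3183.43] = 2570.2386
r = 647.26 / 2570.2386 ≈ 0.252

0.252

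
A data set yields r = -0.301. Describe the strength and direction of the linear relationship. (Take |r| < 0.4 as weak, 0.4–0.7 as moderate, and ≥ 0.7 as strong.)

r = -0.301 < 0 so the relationship is negative.
|r| = 0.301, which falls in the weak range.

weak negative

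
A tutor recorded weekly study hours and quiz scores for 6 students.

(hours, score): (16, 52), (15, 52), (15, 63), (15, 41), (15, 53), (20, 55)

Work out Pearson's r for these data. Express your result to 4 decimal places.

0.1558

n = 6, Σx = 96, Σy = 316, Σx² = 1556, Σy² = 16892, Σxy = 5067
nΣxy − ΣxΣy = 30402 − 30336 = 66
nΣx² − (Σx)² = 9336 − 9216 = 120; nΣy² − (Σy)² = 101352 − 99856 = 1496
r = 66 / √(120 × 1496) = 66 / 423.6980 ≈ 0.1558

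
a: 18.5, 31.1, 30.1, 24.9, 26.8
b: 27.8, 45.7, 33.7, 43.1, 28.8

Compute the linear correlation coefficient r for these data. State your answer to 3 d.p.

n = 5, Σa = 131.4, Σb = 179.1, Σa² = 3553.72, Σb² = 6684.07, Σab = 4794.97
nΣab − ΣaΣb = 23974.85 − 23533.74 = 441.11
nΣa² − (Σa)² = 17768.6 − 17265.96 = 502.64; nΣb² − (Σb)² = 33420.35 − 32076.81 = 1343.54
r = 441.11 / √(502.64 × 1343.54) = 441.11 / 821.7767 ≈ 0.537

0.537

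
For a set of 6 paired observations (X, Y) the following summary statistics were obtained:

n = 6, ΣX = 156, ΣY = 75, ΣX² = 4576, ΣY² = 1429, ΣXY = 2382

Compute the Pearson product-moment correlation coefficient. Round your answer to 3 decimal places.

0.855

r = (nΣXY − ΣXΣY) / √[(nΣX² − (ΣX)²)(nΣY² − (ΣY)²)]
Numerator: 6×2382 − 156×75 = 2592
Denominator: √[(27456 − 24336)(8574 − 5625)] = √[3120 × 2949] = 3033.2952
r = 2592 / 3033.2952 ≈ 0.855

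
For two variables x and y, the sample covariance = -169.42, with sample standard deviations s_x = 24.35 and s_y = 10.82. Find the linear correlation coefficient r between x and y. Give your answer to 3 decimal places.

-0.643

r = Cov(x,y) / (s_x · s_y) = -169.42 / (24.35 × 10.82)
  = -169.42 / 263.4670 ≈ -0.643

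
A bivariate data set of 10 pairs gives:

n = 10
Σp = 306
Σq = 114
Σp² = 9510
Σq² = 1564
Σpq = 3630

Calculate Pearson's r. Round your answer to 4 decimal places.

0.7197

r = (nΣpq − ΣpΣq) / √[(nΣp² − (Σp)²)(nΣq² − (Σq)²)]
Numerator: 10×3630 − 306×114 = 1416
Denominator: √[(95100 − 93636)(15640 − 12996)] = √[1464 × 2644] = 1967.4389
r = 1416 / 1967.4389 ≈ 0.7197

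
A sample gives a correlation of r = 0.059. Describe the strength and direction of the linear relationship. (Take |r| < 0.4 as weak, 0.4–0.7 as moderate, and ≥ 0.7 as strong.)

r = 0.059 > 0 so the relationship is positive.
|r| = 0.059, which falls in the weak range.

weak positive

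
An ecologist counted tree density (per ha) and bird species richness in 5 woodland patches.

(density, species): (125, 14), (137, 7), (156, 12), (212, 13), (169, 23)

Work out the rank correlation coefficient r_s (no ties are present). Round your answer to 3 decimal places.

0.200

Rank density: 1, 2, 3, 5, 4
Rank species: 4, 1, 2, 3, 5
d = rank(density) − rank(species): -3, 1, 1, 2, -1; Σd² = 16
ρ = 1 − 6Σd² / [n(n²−1)] = 1 − 6×16 / (5×24) = 1 − 96/120 ≈ 0.200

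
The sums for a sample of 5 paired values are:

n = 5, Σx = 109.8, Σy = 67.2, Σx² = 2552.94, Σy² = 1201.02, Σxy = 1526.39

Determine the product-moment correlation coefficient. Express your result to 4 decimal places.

0.2467

r = (nΣxy − ΣxΣy) / √[(nΣx² − (Σx)²)(nΣy² − (Σy)²)]
Numerator: 5×1526.39 − 109.8×67.2 = 253.39
Denominator: √[(12764.7 − 12056.04)(6005.1 − 4515.84)] = √[708.66 × 1489.26] = 1027.3164
r = 253.39 / 1027.3164 ≈ 0.2467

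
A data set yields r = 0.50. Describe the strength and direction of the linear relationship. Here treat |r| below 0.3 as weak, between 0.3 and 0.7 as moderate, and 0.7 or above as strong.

r = 0.50 > 0 so the relationship is positive.
|r| = 0.50, which falls in the moderate range.

moderate positive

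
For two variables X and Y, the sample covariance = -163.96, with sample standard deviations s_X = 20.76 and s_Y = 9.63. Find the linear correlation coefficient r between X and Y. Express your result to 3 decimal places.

r = Cov(X,Y) / (s_X · s_Y) = -163.96 / (20.76 × 9.63)
  = -163.96 / 199.9188 ≈ -0.820

-0.820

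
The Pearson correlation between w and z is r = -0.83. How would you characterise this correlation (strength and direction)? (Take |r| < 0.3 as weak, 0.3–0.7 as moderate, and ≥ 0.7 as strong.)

r = -0.83 < 0 so the relationship is negative.
|r| = 0.83, which falls in the strong range.

strong negative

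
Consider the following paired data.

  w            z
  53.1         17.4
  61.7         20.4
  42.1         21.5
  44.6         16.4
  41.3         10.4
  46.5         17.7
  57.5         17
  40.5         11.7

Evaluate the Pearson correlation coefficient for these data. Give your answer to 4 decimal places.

0.5027

n = 8, Σw = 387.3, Σz = 132.5, Σw² = 19202.51, Σz² = 2297.47, Σwz = 6523.13
nΣwz − ΣwΣz = 52185.04 − 51317.25 = 867.79
nΣw² − (Σw)² = 153620.08 − 150001.29 = 3618.79; nΣz² − (Σz)² = 18379.76 − 17556.25 = 823.51
r = 867.79 / √(3618.79 × 823.51) = 867.79 / 1726.2994 ≈ 0.5027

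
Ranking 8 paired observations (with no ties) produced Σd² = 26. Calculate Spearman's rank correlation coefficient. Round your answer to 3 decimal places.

0.690

ρ = 1 − 6Σd² / [n(n²−1)] = 1 − 6×26 / (8×63)
  = 1 − 156/504 = 1 − 0.3095 ≈ 0.690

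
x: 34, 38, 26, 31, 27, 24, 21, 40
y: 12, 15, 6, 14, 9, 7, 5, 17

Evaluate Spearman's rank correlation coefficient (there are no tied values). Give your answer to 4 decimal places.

Rank x: 6, 7, 3, 5, 4, 2, 1, 8
Rank y: 5, 7, 2, 6, 4, 3, 1, 8
d = rank(x) − rank(y): 1, 0, 1, -1, 0, -1, 0, 0; Σd² = 4
ρ = 1 − 6Σd² / [n(n²−1)] = 1 − 6×4 / (8×63) = 1 − 24/504 ≈ 0.9524

0.9524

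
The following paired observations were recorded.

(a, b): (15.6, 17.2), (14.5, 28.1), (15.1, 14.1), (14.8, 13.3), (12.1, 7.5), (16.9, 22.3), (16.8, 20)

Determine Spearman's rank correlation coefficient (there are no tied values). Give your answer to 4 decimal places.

Rank a: 5, 2, 4, 3, 1, 7, 6
Rank b: 4, 7, 3, 2, 1, 6, 5
d = rank(a) − rank(b): 1, -5, 1, 1, 0, 1, 1; Σd² = 30
ρ = 1 − 6Σd² / [n(n²−1)] = 1 − 6×30 / (7×48) = 1 − 180/336 ≈ 0.4643

0.4643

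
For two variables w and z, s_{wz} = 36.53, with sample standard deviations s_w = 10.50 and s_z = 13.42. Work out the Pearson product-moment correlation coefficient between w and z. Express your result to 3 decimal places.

0.259

r = Cov(w,z) / (s_w · s_z) = 36.53 / (10.50 × 13.42)
  = 36.53 / 140.9100 ≈ 0.259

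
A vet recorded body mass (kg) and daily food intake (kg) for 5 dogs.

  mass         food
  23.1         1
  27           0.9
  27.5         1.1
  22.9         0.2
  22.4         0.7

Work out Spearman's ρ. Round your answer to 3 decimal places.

Rank mass: 3, 4, 5, 2, 1
Rank food: 4, 3, 5, 1, 2
d = rank(mass) − rank(food): -1, 1, 0, 1, -1; Σd² = 4
ρ = 1 − 6Σd² / [n(n²−1)] = 1 − 6×4 / (5×24) = 1 − 24/120 ≈ 0.800

0.800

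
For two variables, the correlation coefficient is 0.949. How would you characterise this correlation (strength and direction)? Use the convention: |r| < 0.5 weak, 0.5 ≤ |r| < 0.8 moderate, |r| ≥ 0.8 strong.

strong positive

r = 0.949 > 0 so the relationship is positive.
|r| = 0.949, which falls in the strong range.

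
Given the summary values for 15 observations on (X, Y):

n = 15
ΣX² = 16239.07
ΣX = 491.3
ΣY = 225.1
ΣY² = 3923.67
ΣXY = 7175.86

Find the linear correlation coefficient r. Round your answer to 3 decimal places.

-0.694

r = (nΣXY − ΣXΣY) / √[(nΣX² − (ΣX)²)(nΣY² − (ΣY)²)]
Numerator: 15×7175.86 − 491.3×225.1 = -2953.73
Denominator: √[(243586.05 − 241375.69)(58855.05 − 50670.01)] = √[2210.36 × 8185.04] = 4253.4557
r = -2953.73 / 4253.4557 ≈ -0.694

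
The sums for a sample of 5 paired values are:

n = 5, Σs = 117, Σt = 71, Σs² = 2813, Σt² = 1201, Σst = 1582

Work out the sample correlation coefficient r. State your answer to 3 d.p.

-0.659

r = (nΣst − ΣsΣt) / √[(nΣs² − (Σs)²)(nΣt² − (Σt)²)]
Numerator: 5×1582 − 117×71 = -397
Denominator: √[(14065 − 13689)(6005 − 5041)] = √[376 × 964] = 602.0498
r = -397 / 602.0498 ≈ -0.659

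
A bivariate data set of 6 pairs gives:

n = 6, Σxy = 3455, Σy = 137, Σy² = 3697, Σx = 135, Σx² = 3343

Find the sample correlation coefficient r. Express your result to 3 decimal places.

r = (nΣxy − ΣxΣy) / √[(nΣx² − (Σx)²)(nΣy² − (Σy)²)]
Numerator: 6×3455 − 135×137 = 2235
Denominator: √[(20058 − 18225)(22182 − 18769)] = √[1833 × 3413] = 2501.2055
r = 2235 / 2501.2055 ≈ 0.894

0.894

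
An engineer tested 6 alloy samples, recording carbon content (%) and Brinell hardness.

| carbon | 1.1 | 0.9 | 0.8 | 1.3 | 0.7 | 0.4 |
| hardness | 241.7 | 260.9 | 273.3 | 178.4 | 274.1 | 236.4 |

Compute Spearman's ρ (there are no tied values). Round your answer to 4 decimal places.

-0.4286

Rank carbon: 5, 4, 3, 6, 2, 1
Rank hardness: 3, 4, 5, 1, 6, 2
d = rank(carbon) − rank(hardness): 2, 0, -2, 5, -4, -1; Σd² = 50
ρ = 1 − 6Σd² / [n(n²−1)] = 1 − 6×50 / (6×35) = 1 − 300/210 ≈ -0.4286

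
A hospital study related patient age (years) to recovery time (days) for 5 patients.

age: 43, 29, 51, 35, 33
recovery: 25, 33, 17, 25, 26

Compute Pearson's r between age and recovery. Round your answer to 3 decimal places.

n = 5, Σx = 191, Σy = 126, Σx² = 7605, Σy² = 3304, Σxy = 4632
nΣxy − ΣxΣy = 23160 − 24066 = -906
nΣx² − (Σx)² = 38025 − 36481 = 1544; nΣy² − (Σy)² = 16520 − 15876 = 644
r = -906 / √(1544 × 644) = -906 / 997.1640 ≈ -0.909

-0.909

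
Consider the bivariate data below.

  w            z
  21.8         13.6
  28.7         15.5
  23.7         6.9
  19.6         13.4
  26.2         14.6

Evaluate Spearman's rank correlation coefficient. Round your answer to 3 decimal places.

0.700

Rank w: 2, 5, 3, 1, 4
Rank z: 3, 5, 1, 2, 4
d = rank(w) − rank(z): -1, 0, 2, -1, 0; Σd² = 6
ρ = 1 − 6Σd² / [n(n²−1)] = 1 − 6×6 / (5×24) = 1 − 36/120 ≈ 0.700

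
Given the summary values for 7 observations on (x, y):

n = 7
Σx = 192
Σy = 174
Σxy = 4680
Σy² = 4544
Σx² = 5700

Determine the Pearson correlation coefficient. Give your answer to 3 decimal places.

r = (nΣxy − ΣxΣy) / √[(nΣx² − (Σx)²)(nΣy² − (Σy)²)]
Numerator: 7×4680 − 192×174 = -648
Denominator: √[(39900 − 36864)(31808 − 30276)] = √[3036 × 1532] = 2156.6530
r = -648 / 2156.6530 ≈ -0.300

-0.300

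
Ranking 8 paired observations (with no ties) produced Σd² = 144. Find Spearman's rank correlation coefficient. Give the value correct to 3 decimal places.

-0.714

ρ = 1 − 6Σd² / [n(n²−1)] = 1 − 6×144 / (8×63)
  = 1 − 864/504 = 1 − 1.7143 ≈ -0.714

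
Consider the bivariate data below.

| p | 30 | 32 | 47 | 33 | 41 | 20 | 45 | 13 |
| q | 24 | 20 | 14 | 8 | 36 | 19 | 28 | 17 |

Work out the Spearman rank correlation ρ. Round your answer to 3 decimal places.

0.119

Rank p: 3, 4, 8, 5, 6, 2, 7, 1
Rank q: 6, 5, 2, 1, 8, 4, 7, 3
d = rank(p) − rank(q): -3, -1, 6, 4, -2, -2, 0, -2; Σd² = 74
ρ = 1 − 6Σd² / [n(n²−1)] = 1 − 6×74 / (8×63) = 1 − 444/504 ≈ 0.119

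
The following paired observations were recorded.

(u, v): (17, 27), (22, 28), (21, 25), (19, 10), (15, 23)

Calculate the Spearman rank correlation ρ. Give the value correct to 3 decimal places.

Rank u: 2, 5, 4, 3, 1
Rank v: 4, 5, 3, 1, 2
d = rank(u) − rank(v): -2, 0, 1, 2, -1; Σd² = 10
ρ = 1 − 6Σd² / [n(n²−1)] = 1 − 6×10 / (5×24) = 1 − 60/120 ≈ 0.500

0.500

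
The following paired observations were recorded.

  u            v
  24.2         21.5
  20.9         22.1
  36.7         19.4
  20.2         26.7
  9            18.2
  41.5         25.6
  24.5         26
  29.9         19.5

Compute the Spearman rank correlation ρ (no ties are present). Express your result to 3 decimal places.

Rank u: 4, 3, 7, 2, 1, 8, 5, 6
Rank v: 4, 5, 2, 8, 1, 6, 7, 3
d = rank(u) − rank(v): 0, -2, 5, -6, 0, 2, -2, 3; Σd² = 82
ρ = 1 − 6Σd² / [n(n²−1)] = 1 − 6×82 / (8×63) = 1 − 492/504 ≈ 0.024

0.024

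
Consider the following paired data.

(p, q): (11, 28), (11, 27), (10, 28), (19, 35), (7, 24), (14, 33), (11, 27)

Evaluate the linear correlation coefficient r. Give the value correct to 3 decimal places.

n = 7, Σp = 83, Σq = 202, Σp² = 1069, Σq² = 5916, Σpq = 2477
nΣpq − ΣpΣq = 17339 − 16766 = 573
nΣp² − (Σp)² = 7483 − 6889 = 594; nΣq² − (Σq)² = 41412 − 40804 = 608
r = 573 / √(594 × 608) = 573 / 600.9592 ≈ 0.953

0.953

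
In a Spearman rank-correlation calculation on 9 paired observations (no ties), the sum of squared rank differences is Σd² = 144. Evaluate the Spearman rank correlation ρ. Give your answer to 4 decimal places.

ρ = 1 − 6Σd² / [n(n²−1)] = 1 − 6×144 / (9×80)
  = 1 − 864/720 = 1 − 1.20000 ≈ -0.2000

-0.2000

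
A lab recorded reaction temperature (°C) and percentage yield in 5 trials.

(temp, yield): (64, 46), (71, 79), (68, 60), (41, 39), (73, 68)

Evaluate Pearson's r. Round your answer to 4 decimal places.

0.8129

n = 5, Σx = 317, Σy = 292, Σx² = 20771, Σy² = 18102, Σxy = 19196
nΣxy − ΣxΣy = 95980 − 92564 = 3416
nΣx² − (Σx)² = 103855 − 100489 = 3366; nΣy² − (Σy)² = 90510 − 85264 = 5246
r = 3416 / √(3366 × 5246) = 3416 / 4202.1466 ≈ 0.8129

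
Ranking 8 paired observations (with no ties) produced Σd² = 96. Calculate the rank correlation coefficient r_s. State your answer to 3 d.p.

ρ = 1 − 6Σd² / [n(n²−1)] = 1 − 6×96 / (8×63)
  = 1 − 576/504 = 1 − 1.1429 ≈ -0.143

-0.143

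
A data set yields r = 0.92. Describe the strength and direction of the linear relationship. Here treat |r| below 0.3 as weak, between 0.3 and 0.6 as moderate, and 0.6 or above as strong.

r = 0.92 > 0 so the relationship is positive.
|r| = 0.92, which falls in the strong range.

strong positive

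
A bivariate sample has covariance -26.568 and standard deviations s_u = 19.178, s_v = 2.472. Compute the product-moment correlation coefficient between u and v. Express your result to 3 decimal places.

r = Cov(u,v) / (s_u · s_v) = -26.568 / (19.178 × 2.472)
  = -26.568 / 47.4080 ≈ -0.560

-0.560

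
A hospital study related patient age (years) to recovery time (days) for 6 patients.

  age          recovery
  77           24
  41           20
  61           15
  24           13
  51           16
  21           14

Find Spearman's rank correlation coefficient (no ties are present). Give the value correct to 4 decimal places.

0.7143

Rank age: 6, 3, 5, 2, 4, 1
Rank recovery: 6, 5, 3, 1, 4, 2
d = rank(age) − rank(recovery): 0, -2, 2, 1, 0, -1; Σd² = 10
ρ = 1 − 6Σd² / [n(n²−1)] = 1 − 6×10 / (6×35) = 1 − 60/210 ≈ 0.7143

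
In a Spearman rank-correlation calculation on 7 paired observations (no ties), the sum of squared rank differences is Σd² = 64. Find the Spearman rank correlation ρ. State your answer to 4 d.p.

ρ = 1 − 6Σd² / [n(n²−1)] = 1 − 6×64 / (7×48)
  = 1 − 384/336 = 1 − 1.14286 ≈ -0.1429

-0.1429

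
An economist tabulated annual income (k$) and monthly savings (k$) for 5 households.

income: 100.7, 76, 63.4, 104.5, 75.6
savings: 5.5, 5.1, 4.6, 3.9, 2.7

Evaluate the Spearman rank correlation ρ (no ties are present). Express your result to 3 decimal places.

0.200

Rank income: 4, 3, 1, 5, 2
Rank savings: 5, 4, 3, 2, 1
d = rank(income) − rank(savings): -1, -1, -2, 3, 1; Σd² = 16
ρ = 1 − 6Σd² / [n(n²−1)] = 1 − 6×16 / (5×24) = 1 − 96/120 ≈ 0.200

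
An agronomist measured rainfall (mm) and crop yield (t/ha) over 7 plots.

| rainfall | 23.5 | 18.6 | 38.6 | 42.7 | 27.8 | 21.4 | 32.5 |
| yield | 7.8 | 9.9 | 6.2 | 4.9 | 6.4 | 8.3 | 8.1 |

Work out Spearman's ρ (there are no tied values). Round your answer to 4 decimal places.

Rank rainfall: 3, 1, 6, 7, 4, 2, 5
Rank yield: 4, 7, 2, 1, 3, 6, 5
d = rank(rainfall) − rank(yield): -1, -6, 4, 6, 1, -4, 0; Σd² = 106
ρ = 1 − 6Σd² / [n(n²−1)] = 1 − 6×106 / (7×48) = 1 − 636/336 ≈ -0.8929

-0.8929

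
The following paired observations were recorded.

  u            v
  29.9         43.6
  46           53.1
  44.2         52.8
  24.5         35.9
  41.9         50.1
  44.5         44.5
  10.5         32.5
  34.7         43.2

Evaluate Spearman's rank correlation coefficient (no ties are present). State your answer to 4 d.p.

Rank u: 3, 8, 6, 2, 5, 7, 1, 4
Rank v: 4, 8, 7, 2, 6, 5, 1, 3
d = rank(u) − rank(v): -1, 0, -1, 0, -1, 2, 0, 1; Σd² = 8
ρ = 1 − 6Σd² / [n(n²−1)] = 1 − 6×8 / (8×63) = 1 − 48/504 ≈ 0.9048

0.9048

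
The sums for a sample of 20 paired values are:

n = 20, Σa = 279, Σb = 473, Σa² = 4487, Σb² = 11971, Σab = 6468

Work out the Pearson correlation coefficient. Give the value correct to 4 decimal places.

r = (nΣab − ΣaΣb) / √[(nΣa² − (Σa)²)(nΣb² − (Σb)²)]
Numerator: 20×6468 − 279×473 = -2607
Denominator: √[(89740 − 77841)(239420 − 223729)] = √[11899 × 15691] = 13664.0846
r = -2607 / 13664.0846 ≈ -0.1908

-0.1908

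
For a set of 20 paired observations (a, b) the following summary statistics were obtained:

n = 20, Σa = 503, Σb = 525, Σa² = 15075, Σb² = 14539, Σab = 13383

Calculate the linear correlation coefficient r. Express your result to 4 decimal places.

0.1322

r = (nΣab − ΣaΣb) / √[(nΣa² − (Σa)²)(nΣb² − (Σb)²)]
Numerator: 20×13383 − 503×525 = 3585
Denominator: √[(301500 − 253009)(290780 − 275625)] = √[48491 × 15155] = 27108.6906
r = 3585 / 27108.6906 ≈ 0.1322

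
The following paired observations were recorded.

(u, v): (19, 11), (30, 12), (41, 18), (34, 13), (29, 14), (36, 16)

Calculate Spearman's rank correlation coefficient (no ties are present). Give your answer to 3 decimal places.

Rank u: 1, 3, 6, 4, 2, 5
Rank v: 1, 2, 6, 3, 4, 5
d = rank(u) − rank(v): 0, 1, 0, 1, -2, 0; Σd² = 6
ρ = 1 − 6Σd² / [n(n²−1)] = 1 − 6×6 / (6×35) = 1 − 36/210 ≈ 0.829

0.829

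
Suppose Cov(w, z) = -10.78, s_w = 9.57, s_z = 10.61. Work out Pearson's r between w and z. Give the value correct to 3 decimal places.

r = Cov(w,z) / (s_w · s_z) = -10.78 / (9.57 × 10.61)
  = -10.78 / 101.5377 ≈ -0.106

-0.106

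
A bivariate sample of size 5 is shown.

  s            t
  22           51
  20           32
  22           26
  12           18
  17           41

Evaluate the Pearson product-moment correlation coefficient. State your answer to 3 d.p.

0.563

n = 5, Σs = 93, Σt = 168, Σs² = 1801, Σt² = 6306, Σst = 3247
nΣst − ΣsΣt = 16235 − 15624 = 611
nΣs² − (Σs)² = 9005 − 8649 = 356; nΣt² − (Σt)² = 31530 − 28224 = 3306
r = 611 / √(356 × 3306) = 611 / 1084.8668 ≈ 0.563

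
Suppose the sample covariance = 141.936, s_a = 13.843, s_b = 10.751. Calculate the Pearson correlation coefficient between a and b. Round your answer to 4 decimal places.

0.9537

r = Cov(a,b) / (s_a · s_b) = 141.936 / (13.843 × 10.751)
  = 141.936 / 148.8261 ≈ 0.9537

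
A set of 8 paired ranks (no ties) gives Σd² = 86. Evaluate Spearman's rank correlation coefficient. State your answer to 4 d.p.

-0.0238

ρ = 1 − 6Σd² / [n(n²−1)] = 1 − 6×86 / (8×63)
  = 1 − 516/504 = 1 − 1.02381 ≈ -0.0238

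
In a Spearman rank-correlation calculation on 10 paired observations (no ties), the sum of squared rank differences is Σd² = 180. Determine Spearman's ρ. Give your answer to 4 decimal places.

-0.0909

ρ = 1 − 6Σd² / [n(n²−1)] = 1 − 6×180 / (10×99)
  = 1 − 1080/990 = 1 − 1.09091 ≈ -0.0909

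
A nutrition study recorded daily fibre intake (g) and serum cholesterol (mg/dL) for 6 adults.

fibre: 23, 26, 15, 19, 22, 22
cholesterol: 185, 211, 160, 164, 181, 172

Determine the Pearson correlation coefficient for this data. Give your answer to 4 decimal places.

n = 6, Σx = 127, Σy = 1073, Σx² = 2759, Σy² = 193587, Σxy = 23023
nΣxy − ΣxΣy = 138138 − 136271 = 1867
nΣx² − (Σx)² = 16554 − 16129 = 425; nΣy² − (Σy)² = 1161522 − 1151329 = 10193
r = 1867 / √(425 × 10193) = 1867 / 2081.3517 ≈ 0.8970

0.8970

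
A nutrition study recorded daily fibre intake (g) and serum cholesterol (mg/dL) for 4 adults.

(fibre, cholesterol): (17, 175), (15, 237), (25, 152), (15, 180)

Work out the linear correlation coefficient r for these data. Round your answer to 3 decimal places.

n = 4, Σx = 72, Σy = 744, Σx² = 1364, Σy² = 142298, Σxy = 13030
nΣxy − ΣxΣy = 52120 − 53568 = -1448
nΣx² − (Σx)² = 5456 − 5184 = 272; nΣy² − (Σy)² = 569192 − 553536 = 15656
r = -1448 / √(272 × 15656) = -1448 / 2063.5969 ≈ -0.702

-0.702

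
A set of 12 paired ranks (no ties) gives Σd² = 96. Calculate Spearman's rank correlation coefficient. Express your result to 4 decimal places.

ρ = 1 − 6Σd² / [n(n²−1)] = 1 − 6×96 / (12×143)
  = 1 − 576/1716 = 1 − 0.33566 ≈ 0.6643

0.6643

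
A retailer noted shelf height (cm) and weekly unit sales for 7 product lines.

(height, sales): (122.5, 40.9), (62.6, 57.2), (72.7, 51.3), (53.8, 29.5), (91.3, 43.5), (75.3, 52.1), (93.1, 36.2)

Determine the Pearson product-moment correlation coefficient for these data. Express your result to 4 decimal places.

-0.1377

n = 7, Σx = 571.3, Σy = 310.7, Σx² = 49778.13, Σy² = 14363.69, Σxy = 25172.48
nΣxy − ΣxΣy = 176207.36 − 177502.91 = -1295.55
nΣx² − (Σx)² = 348446.91 − 326383.69 = 22063.22; nΣy² − (Σy)² = 100545.83 − 96534.49 = 4011.34
r = -1295.55 / √(22063.22 × 4011.34) = -1295.55 / 9407.6074 ≈ -0.1377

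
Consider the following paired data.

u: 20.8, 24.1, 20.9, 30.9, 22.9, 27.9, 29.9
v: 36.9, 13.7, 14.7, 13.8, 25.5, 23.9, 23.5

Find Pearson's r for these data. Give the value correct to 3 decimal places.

n = 7, Σu = 177.4, Σv = 152, Σu² = 4601.9, Σv² = 3729.54, Σuv = 3784.75
nΣuv − ΣuΣv = 26493.25 − 26964.8 = -471.55
nΣu² − (Σu)² = 32213.3 − 31470.76 = 742.54; nΣv² − (Σv)² = 26106.78 − 23104 = 3002.78
r = -471.55 / √(742.54 × 3002.78) = -471.55 / 1493.2127 ≈ -0.316

-0.316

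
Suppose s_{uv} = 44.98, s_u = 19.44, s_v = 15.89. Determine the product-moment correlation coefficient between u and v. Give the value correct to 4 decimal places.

0.1456

r = Cov(u,v) / (s_u · s_v) = 44.98 / (19.44 × 15.89)
  = 44.98 / 308.9016 ≈ 0.1456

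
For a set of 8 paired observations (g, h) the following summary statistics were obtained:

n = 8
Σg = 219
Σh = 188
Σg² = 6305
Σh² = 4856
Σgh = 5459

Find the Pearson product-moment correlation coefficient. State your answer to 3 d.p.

r = (nΣgh − ΣgΣh) / √[(nΣg² − (Σg)²)(nΣh² − (Σh)²)]
Numerator: 8×5459 − 219×188 = 2500
Denominator: √[(50440 − 47961)(38848 − 35344)] = √[2479 × 3504] = 2947.2726
r = 2500 / 2947.2726 ≈ 0.848

0.848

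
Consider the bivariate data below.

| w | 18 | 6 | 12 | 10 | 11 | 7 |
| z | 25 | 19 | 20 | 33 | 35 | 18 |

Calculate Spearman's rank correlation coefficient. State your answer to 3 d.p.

0.486

Rank w: 6, 1, 5, 3, 4, 2
Rank z: 4, 2, 3, 5, 6, 1
d = rank(w) − rank(z): 2, -1, 2, -2, -2, 1; Σd² = 18
ρ = 1 − 6Σd² / [n(n²−1)] = 1 − 6×18 / (6×35) = 1 − 108/210 ≈ 0.486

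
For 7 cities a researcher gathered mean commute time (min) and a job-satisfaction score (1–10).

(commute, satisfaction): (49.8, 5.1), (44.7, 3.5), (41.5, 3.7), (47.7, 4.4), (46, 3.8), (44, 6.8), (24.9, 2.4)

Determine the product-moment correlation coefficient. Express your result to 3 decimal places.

0.587

n = 7, Σx = 298.6, Σy = 29.7, Σx² = 13147.68, Σy² = 137.75, Σxy = 1307.62
nΣxy − ΣxΣy = 9153.34 − 8868.42 = 284.92
nΣx² − (Σx)² = 92033.76 − 89161.96 = 2871.8; nΣy² − (Σy)² = 964.25 − 882.09 = 82.16
r = 284.92 / √(2871.8 × 82.16) = 284.92 / 485.7439 ≈ 0.587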